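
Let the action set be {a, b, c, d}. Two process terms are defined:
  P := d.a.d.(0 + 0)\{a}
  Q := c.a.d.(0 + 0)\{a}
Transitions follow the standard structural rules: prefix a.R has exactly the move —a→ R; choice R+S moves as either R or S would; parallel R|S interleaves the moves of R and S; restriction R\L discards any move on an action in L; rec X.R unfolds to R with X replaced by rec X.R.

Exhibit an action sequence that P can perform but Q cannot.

P's transition system — 4 states:
  m0 = d.a.d.(0 + 0)\{a} has moves ··d··> m1
  m1 = a.d.(0 + 0)\{a} has moves ··a··> m2
  m2 = d.(0 + 0)\{a} has moves ··d··> m3
  m3 = (0 + 0)\{a} has moves stopped
Q's transition system — 4 states:
  n0 = c.a.d.(0 + 0)\{a} has moves ··c··> n1
  n1 = a.d.(0 + 0)\{a} has moves ··a··> n2
  n2 = d.(0 + 0)\{a} has moves ··d··> n3
  n3 = (0 + 0)\{a} has moves stopped
Executing d from P (initial set {m0}):
  [1] d ⇒ {m1}
  — P admits the full trace.
Executing d from Q (initial set {n0}):
  [1] d ⇒ ∅  — Q cannot continue

d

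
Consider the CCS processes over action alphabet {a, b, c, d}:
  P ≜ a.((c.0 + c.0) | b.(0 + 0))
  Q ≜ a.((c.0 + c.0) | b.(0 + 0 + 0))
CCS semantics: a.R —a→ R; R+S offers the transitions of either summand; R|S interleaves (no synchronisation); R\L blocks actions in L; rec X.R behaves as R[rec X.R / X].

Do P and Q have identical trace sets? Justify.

LTS(P): 5 reachable states
  s0 = a.((c.0 + c.0) | b.(0 + 0)) has moves =a=> s1
  s1 = (c.0 + c.0) | b.(0 + 0) has moves =b=> s2, =c=> s3
  s2 = (c.0 + c.0) | (0 + 0) has moves =c=> s4
  s3 = 0 | b.(0 + 0) has moves =b=> s4
  s4 = 0 | (0 + 0) has moves stopped
LTS(Q): 5 reachable states
  t0 = a.((c.0 + c.0) | b.(0 + 0 + 0)) has moves =a=> t1
  t1 = (c.0 + c.0) | b.(0 + 0 + 0) has moves =b=> t2, =c=> t3
  t2 = (c.0 + c.0) | (0 + 0 + 0) has moves =c=> t4
  t3 = 0 | b.(0 + 0 + 0) has moves =b=> t4
  t4 = 0 | (0 + 0 + 0) has moves stopped
Coarsest stable partition (strong bisimilarity classes):
  B0 = {s0, t0}
  B1 = {s1, t1}
  B2 = {s3, t3}
  B3 = {s4, t4}
  B4 = {s2, t2}
s0 ∈ B0, t0 ∈ B0 → same block
Bisimilar ⇒ trace-equivalent.

traces(P) = traces(Q)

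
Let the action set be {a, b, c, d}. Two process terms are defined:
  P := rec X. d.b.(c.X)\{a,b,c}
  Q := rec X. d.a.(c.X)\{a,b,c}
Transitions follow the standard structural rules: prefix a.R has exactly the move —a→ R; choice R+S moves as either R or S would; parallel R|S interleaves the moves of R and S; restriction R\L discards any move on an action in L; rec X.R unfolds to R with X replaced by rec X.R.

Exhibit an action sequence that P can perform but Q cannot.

db

Reachable graph of P (3 states):
  p0 = rec X. d.b.(c.X)\{a,b,c} → --d--▸ p1
  p1 = b.(c.(rec X. d.b.(c.X)\{a,b,c}))\{a,b,c} → --b--▸ p2
  p2 = (c.(rec X. d.b.(c.X)\{a,b,c}))\{a,b,c} → (no moves)
Reachable graph of Q (3 states):
  q0 = rec X. d.a.(c.X)\{a,b,c} → --d--▸ q1
  q1 = a.(c.(rec X. d.a.(c.X)\{a,b,c}))\{a,b,c} → --a--▸ q2
  q2 = (c.(rec X. d.a.(c.X)\{a,b,c}))\{a,b,c} → (no moves)
Executing db from P (initial set {p0}):
  [1] d ⇒ {p1}
  [2] b ⇒ {p2}
  P completes σ.
Executing db from Q (initial set {q0}):
  [1] d ⇒ {q1}
  [2] b ⇒ no successor for Q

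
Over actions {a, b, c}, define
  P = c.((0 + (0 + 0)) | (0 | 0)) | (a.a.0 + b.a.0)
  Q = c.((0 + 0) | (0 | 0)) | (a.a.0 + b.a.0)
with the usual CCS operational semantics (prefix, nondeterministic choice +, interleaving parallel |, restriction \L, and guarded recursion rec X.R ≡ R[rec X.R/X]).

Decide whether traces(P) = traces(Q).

LTS(P): 6 reachable states
  u0 = c.((0 + (0 + 0)) | (0 | 0)) | (a.a.0 + b.a.0) :: --a--▸ u1, --b--▸ u1, --c--▸ u2
  u1 = c.((0 + (0 + 0)) | (0 | 0)) | a.0 :: --a--▸ u3, --c--▸ u4
  u2 = (0 + (0 + 0)) | (0 | 0) | (a.a.0 + b.a.0) :: --a--▸ u4, --b--▸ u4
  u3 = c.((0 + (0 + 0)) | (0 | 0)) | 0 :: --c--▸ u5
  u4 = (0 + (0 + 0)) | (0 | 0) | a.0 :: --a--▸ u5
  u5 = (0 + (0 + 0)) | (0 | 0) | 0 :: deadlocked
LTS(Q): 6 reachable states
  v0 = c.((0 + 0) | (0 | 0)) | (a.a.0 + b.a.0) :: --a--▸ v1, --b--▸ v1, --c--▸ v2
  v1 = c.((0 + 0) | (0 | 0)) | a.0 :: --a--▸ v3, --c--▸ v4
  v2 = (0 + 0) | (0 | 0) | (a.a.0 + b.a.0) :: --a--▸ v4, --b--▸ v4
  v3 = c.((0 + 0) | (0 | 0)) | 0 :: --c--▸ v5
  v4 = (0 + 0) | (0 | 0) | a.0 :: --a--▸ v5
  v5 = (0 + 0) | (0 | 0) | 0 :: deadlocked
Partition-refinement fixed point:
  B0 = {u0, v0}
  B1 = {u2, v2}
  B2 = {u4, v4}
  B3 = {u5, v5}
  B4 = {u1, v1}
  B5 = {u3, v3}
u0 ∈ B0, v0 ∈ B0 → same block
Bisimilar ⇒ trace-equivalent.

traces(P) = traces(Q)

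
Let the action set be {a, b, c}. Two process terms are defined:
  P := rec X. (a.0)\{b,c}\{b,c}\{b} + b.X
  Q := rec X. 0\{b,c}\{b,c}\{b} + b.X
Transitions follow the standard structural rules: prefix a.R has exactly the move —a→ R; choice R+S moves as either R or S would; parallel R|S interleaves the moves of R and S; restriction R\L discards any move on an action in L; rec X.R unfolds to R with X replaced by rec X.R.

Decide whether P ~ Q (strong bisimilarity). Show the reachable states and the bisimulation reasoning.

P's transition system — 2 states:
  p0 = rec X. (a.0)\{b,c}\{b,c}\{b} + b.X :: —a→ p1, —b→ p0
  p1 = 0\{b,c}\{b,c}\{b} :: ∅
Q's transition system — 1 states:
  q0 = rec X. 0\{b,c}\{b,c}\{b} + b.X :: —b→ q0
Bisimilarity quotient blocks:
  B0 = {p0}
  B1 = {p1}
  B2 = {q0}
p0 ∈ B0, q0 ∈ B2 → different blocks

not bisimilar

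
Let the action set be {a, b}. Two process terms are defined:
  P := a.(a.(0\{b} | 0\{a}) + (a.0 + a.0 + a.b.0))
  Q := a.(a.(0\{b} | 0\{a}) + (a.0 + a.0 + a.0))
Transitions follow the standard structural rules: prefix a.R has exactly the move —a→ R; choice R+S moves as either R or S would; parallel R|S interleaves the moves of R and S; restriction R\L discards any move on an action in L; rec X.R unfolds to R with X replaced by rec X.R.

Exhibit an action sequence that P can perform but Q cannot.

LTS(P): 5 reachable states
  u0 = a.(a.(0\{b} | 0\{a}) + (a.0 + a.0 + a.b.0)) has moves -a-> u1
  u1 = a.(0\{b} | 0\{a}) + (a.0 + a.0 + a.b.0) has moves -a-> u2, -a-> u3, -a-> u4
  u2 = 0 has moves ·
  u3 = 0\{b} | 0\{a} has moves ·
  u4 = b.0 has moves -b-> u2
LTS(Q): 4 reachable states
  v0 = a.(a.(0\{b} | 0\{a}) + (a.0 + a.0 + a.0)) has moves -a-> v1
  v1 = a.(0\{b} | 0\{a}) + (a.0 + a.0 + a.0) has moves -a-> v2, -a-> v3
  v2 = 0 has moves ·
  v3 = 0\{b} | 0\{a} has moves ·
Run σ = ⟨aab⟩ on P: start {u0}
  after a @ step 1: {u1}
  after a @ step 2: {u2, u3, u4}
  after b @ step 3: {u2}
  — P admits the full trace.
Run σ = ⟨aab⟩ on Q: start {v0}
  after a @ step 1: {v1}
  after a @ step 2: {v2, v3}
  after b @ step 3: no successor for Q

aab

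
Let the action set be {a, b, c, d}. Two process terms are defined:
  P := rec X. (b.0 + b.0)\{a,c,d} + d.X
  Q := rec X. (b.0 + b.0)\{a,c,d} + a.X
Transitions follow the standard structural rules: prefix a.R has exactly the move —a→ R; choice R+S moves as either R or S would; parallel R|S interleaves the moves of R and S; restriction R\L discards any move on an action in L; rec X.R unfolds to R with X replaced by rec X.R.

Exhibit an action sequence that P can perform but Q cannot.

P's transition system — 2 states:
  u0 = rec X. (b.0 + b.0)\{a,c,d} + d.X → =b=> u1, =d=> u0
  u1 = 0\{a,c,d} → ∅
Q's transition system — 2 states:
  v0 = rec X. (b.0 + b.0)\{a,c,d} + a.X → =a=> v0, =b=> v1
  v1 = 0\{a,c,d} → ∅
Trace ⟨d⟩ through P, begin at {u0}:
  step 1 (d): {u0}
  ✓ P
Trace ⟨d⟩ through Q, begin at {v0}:
  step 1 (d): ∅  — Q cannot continue

d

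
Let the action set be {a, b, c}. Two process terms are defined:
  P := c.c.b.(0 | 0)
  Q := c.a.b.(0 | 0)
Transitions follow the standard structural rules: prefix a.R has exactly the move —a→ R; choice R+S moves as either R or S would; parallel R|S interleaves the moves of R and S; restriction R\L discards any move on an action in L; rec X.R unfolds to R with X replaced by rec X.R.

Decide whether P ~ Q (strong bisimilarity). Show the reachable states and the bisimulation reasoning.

Reachable graph of P (4 states):
  m0 = c.c.b.(0 | 0) | —c→ m1
  m1 = c.b.(0 | 0) | —c→ m2
  m2 = b.(0 | 0) | —b→ m3
  m3 = 0 | 0 | deadlocked
Reachable graph of Q (4 states):
  n0 = c.a.b.(0 | 0) | —c→ n1
  n1 = a.b.(0 | 0) | —a→ n2
  n2 = b.(0 | 0) | —b→ n3
  n3 = 0 | 0 | deadlocked
Bisimilarity quotient blocks:
  B0 = {m0}
  B1 = {m1}
  B2 = {m2, n2}
  B3 = {m3, n3}
  B4 = {n0}
  B5 = {n1}
m0 ∈ B0, n0 ∈ B4 → different blocks

NO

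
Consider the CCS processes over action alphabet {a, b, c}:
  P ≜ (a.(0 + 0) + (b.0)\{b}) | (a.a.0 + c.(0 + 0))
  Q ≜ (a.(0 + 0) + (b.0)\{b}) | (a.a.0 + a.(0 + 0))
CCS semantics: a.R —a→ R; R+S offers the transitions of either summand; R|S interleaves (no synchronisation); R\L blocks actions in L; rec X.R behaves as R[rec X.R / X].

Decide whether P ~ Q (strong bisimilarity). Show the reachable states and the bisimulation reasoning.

not bisimilar

Reachable graph of P (8 states):
  s0 = (a.(0 + 0) + (b.0)\{b}) | (a.a.0 + c.(0 + 0)) has moves ··a··> s1, ··a··> s2, ··c··> s3
  s1 = (0 + 0) | (a.a.0 + c.(0 + 0)) has moves ··a··> s4, ··c··> s5
  s2 = (a.(0 + 0) + (b.0)\{b}) | a.0 has moves ··a··> s4, ··a··> s6
  s3 = (a.(0 + 0) + (b.0)\{b}) | (0 + 0) has moves ··a··> s5
  s4 = (0 + 0) | a.0 has moves ··a··> s7
  s5 = (0 + 0) | (0 + 0) has moves ∅
  s6 = (a.(0 + 0) + (b.0)\{b}) | 0 has moves ··a··> s7
  s7 = (0 + 0) | 0 has moves ∅
Reachable graph of Q (8 states):
  t0 = (a.(0 + 0) + (b.0)\{b}) | (a.a.0 + a.(0 + 0)) has moves ··a··> t1, ··a··> t2, ··a··> t3
  t1 = (0 + 0) | (a.a.0 + a.(0 + 0)) has moves ··a··> t4, ··a··> t5
  t2 = (a.(0 + 0) + (b.0)\{b}) | (0 + 0) has moves ··a··> t4
  t3 = (a.(0 + 0) + (b.0)\{b}) | a.0 has moves ··a··> t5, ··a··> t6
  t4 = (0 + 0) | (0 + 0) has moves ∅
  t5 = (0 + 0) | a.0 has moves ··a··> t7
  t6 = (a.(0 + 0) + (b.0)\{b}) | 0 has moves ··a··> t7
  t7 = (0 + 0) | 0 has moves ∅
Bisimilarity quotient blocks:
  B0 = {s0}
  B1 = {s3, s4, s6, t2, t5, t6}
  B2 = {s5, s7, t4, t7}
  B3 = {s2, t3}
  B4 = {s1}
  B5 = {t0}
  B6 = {t1}
s0 ∈ B0, t0 ∈ B5 → different blocks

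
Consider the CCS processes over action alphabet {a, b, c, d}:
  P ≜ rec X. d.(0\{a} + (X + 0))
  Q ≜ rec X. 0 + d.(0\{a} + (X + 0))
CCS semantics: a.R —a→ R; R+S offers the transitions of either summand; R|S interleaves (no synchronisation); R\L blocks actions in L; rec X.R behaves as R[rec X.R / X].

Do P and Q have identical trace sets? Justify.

traces(P) = traces(Q)

P's transition system — 2 states:
  u0 = rec X. d.(0\{a} + (X + 0)) has moves ··d··> u1
  u1 = 0\{a} + ((rec X. d.(0\{a} + (X + 0))) + 0) has moves ··d··> u1
Q's transition system — 2 states:
  v0 = rec X. 0 + d.(0\{a} + (X + 0)) has moves ··d··> v1
  v1 = 0\{a} + ((rec X. 0 + d.(0\{a} + (X + 0))) + 0) has moves ··d··> v1
Coarsest stable partition (strong bisimilarity classes):
  B0 = {u0, u1, v0, v1}
u0 ∈ B0, v0 ∈ B0 → same block
Bisimilar ⇒ trace-equivalent.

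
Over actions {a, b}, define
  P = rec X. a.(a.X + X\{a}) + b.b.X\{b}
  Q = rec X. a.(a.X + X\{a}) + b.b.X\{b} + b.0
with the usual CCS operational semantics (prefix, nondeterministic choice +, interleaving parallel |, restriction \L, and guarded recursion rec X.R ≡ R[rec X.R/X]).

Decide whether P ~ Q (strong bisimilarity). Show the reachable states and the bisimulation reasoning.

P ≁ Q

P's transition system — 7 states:
  p0 = rec X. a.(a.X + X\{a}) + b.b.X\{b} → —a→ p1, —b→ p2
  p1 = a.(rec X. a.(a.X + X\{a}) + b.b.X\{b}) + (rec X. a.(a.X + X\{a}) + b.b.X\{b})\{a} → —a→ p0, —b→ p3
  p2 = b.(rec X. a.(a.X + X\{a}) + b.b.X\{b})\{b} → —b→ p4
  p3 = (b.(rec X. a.(a.X + X\{a}) + b.b.X\{b})\{b})\{a} → —b→ p5
  p4 = (rec X. a.(a.X + X\{a}) + b.b.X\{b})\{b} → —a→ p6
  p5 = (rec X. a.(a.X + X\{a}) + b.b.X\{b})\{b}\{a} → (no moves)
  p6 = (a.(rec X. a.(a.X + X\{a}) + b.b.X\{b}) + (rec X. a.(a.X + X\{a}) + b.b.X\{b})\{a})\{b} → —a→ p4
Q's transition system — 9 states:
  q0 = rec X. a.(a.X + X\{a}) + b.b.X\{b} + b.0 → —a→ q1, —b→ q2, —b→ q3
  q1 = a.(rec X. a.(a.X + X\{a}) + b.b.X\{b} + b.0) + (rec X. a.(a.X + X\{a}) + b.b.X\{b} + b.0)\{a} → —a→ q0, —b→ q4, —b→ q5
  q2 = 0 → (no moves)
  q3 = b.(rec X. a.(a.X + X\{a}) + b.b.X\{b} + b.0)\{b} → —b→ q6
  q4 = (b.(rec X. a.(a.X + X\{a}) + b.b.X\{b} + b.0)\{b})\{a} → —b→ q7
  q5 = 0\{a} → (no moves)
  q6 = (rec X. a.(a.X + X\{a}) + b.b.X\{b} + b.0)\{b} → —a→ q8
  q7 = (rec X. a.(a.X + X\{a}) + b.b.X\{b} + b.0)\{b}\{a} → (no moves)
  q8 = (a.(rec X. a.(a.X + X\{a}) + b.b.X\{b} + b.0) + (rec X. a.(a.X + X\{a}) + b.b.X\{b} + b.0)\{a})\{b} → —a→ q6
Bisimilarity quotient blocks:
  B0 = {p0}
  B1 = {p2, q3}
  B2 = {p4, p6, q6, q8}
  B3 = {p1}
  B4 = {p3, q4}
  B5 = {p5, q2, q5, q7}
  B6 = {q0}
  B7 = {q1}
p0 ∈ B0, q0 ∈ B6 → different blocks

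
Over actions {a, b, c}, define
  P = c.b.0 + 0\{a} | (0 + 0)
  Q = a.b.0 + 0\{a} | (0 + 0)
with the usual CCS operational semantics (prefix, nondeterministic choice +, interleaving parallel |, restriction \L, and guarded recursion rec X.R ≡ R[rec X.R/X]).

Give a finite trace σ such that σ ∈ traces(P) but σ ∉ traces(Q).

Reachable graph of P (3 states):
  p0 = c.b.0 + 0\{a} | (0 + 0) → —c→ p1
  p1 = b.0 → —b→ p2
  p2 = 0 → deadlocked
Reachable graph of Q (3 states):
  q0 = a.b.0 + 0\{a} | (0 + 0) → —a→ q1
  q1 = b.0 → —b→ q2
  q2 = 0 → deadlocked
Run σ = ⟨c⟩ on P: start {p0}
  after c @ step 1: {p1}
  P completes σ.
Run σ = ⟨c⟩ on Q: start {q0}
  after c @ step 1: no successor for Q

c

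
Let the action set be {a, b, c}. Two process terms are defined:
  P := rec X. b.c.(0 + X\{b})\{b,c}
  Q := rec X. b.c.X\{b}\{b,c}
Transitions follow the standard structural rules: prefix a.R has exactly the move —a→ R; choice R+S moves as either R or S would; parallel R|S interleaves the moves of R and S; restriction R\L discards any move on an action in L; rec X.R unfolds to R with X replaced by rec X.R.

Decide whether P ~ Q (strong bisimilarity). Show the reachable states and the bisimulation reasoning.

Reachable graph of P (3 states):
  m0 = rec X. b.c.(0 + X\{b})\{b,c} | --b--▸ m1
  m1 = c.(0 + (rec X. b.c.(0 + X\{b})\{b,c})\{b})\{b,c} | --c--▸ m2
  m2 = (0 + (rec X. b.c.(0 + X\{b})\{b,c})\{b})\{b,c} | ∅
Reachable graph of Q (3 states):
  n0 = rec X. b.c.X\{b}\{b,c} | --b--▸ n1
  n1 = c.(rec X. b.c.X\{b}\{b,c})\{b}\{b,c} | --c--▸ n2
  n2 = (rec X. b.c.X\{b}\{b,c})\{b}\{b,c} | ∅
Partition-refinement fixed point:
  B0 = {m0, n0}
  B1 = {m1, n1}
  B2 = {m2, n2}
m0 ∈ B0, n0 ∈ B0 → same block

P ~ Q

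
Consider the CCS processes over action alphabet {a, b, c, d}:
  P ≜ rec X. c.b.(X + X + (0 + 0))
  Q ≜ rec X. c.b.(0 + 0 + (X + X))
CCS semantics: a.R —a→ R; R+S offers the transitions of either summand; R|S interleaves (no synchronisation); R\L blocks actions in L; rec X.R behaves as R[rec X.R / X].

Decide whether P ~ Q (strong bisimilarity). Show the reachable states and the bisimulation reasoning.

bisimilar

P's transition system — 3 states:
  p0 = rec X. c.b.(X + X + (0 + 0)) :: =c=> p1
  p1 = b.((rec X. c.b.(X + X + (0 + 0))) + (rec X. c.b.(X + X + (0 + 0))) + (0 + 0)) :: =b=> p2
  p2 = (rec X. c.b.(X + X + (0 + 0))) + (rec X. c.b.(X + X + (0 + 0))) + (0 + 0) :: =c=> p1
Q's transition system — 3 states:
  q0 = rec X. c.b.(0 + 0 + (X + X)) :: =c=> q1
  q1 = b.(0 + 0 + ((rec X. c.b.(0 + 0 + (X + X))) + (rec X. c.b.(0 + 0 + (X + X))))) :: =b=> q2
  q2 = 0 + 0 + ((rec X. c.b.(0 + 0 + (X + X))) + (rec X. c.b.(0 + 0 + (X + X)))) :: =c=> q1
Coarsest stable partition (strong bisimilarity classes):
  B0 = {p0, p2, q0, q2}
  B1 = {p1, q1}
p0 ∈ B0, q0 ∈ B0 → same block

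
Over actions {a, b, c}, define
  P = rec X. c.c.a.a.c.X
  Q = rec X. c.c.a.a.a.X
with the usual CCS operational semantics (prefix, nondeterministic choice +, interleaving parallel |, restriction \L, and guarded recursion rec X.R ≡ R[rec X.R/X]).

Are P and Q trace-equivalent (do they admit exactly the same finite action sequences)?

LTS(P): 5 reachable states
  p0 = rec X. c.c.a.a.c.X | —c→ p1
  p1 = c.a.a.c.(rec X. c.c.a.a.c.X) | —c→ p2
  p2 = a.a.c.(rec X. c.c.a.a.c.X) | —a→ p3
  p3 = a.c.(rec X. c.c.a.a.c.X) | —a→ p4
  p4 = c.(rec X. c.c.a.a.c.X) | —c→ p0
LTS(Q): 5 reachable states
  q0 = rec X. c.c.a.a.a.X | —c→ q1
  q1 = c.a.a.a.(rec X. c.c.a.a.a.X) | —c→ q2
  q2 = a.a.a.(rec X. c.c.a.a.a.X) | —a→ q3
  q3 = a.a.(rec X. c.c.a.a.a.X) | —a→ q4
  q4 = a.(rec X. c.c.a.a.a.X) | —a→ q0
Run σ = ⟨ccaac⟩ on P: start {p0}
  after c @ step 1: {p1}
  after c @ step 2: {p2}
  after a @ step 3: {p3}
  after a @ step 4: {p4}
  after c @ step 5: {p0}
  ✓ P
Run σ = ⟨ccaac⟩ on Q: start {q0}
  after c @ step 1: {q1}
  after c @ step 2: {q2}
  after a @ step 3: {q3}
  after a @ step 4: {q4}
  after c @ step 5: no successor for Q

NO — witness ⟨ccaac⟩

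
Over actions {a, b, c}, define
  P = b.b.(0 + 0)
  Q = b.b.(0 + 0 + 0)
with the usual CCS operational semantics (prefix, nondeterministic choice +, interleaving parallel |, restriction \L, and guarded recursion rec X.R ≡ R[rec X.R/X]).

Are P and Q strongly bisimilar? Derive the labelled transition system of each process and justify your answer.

bisimilar

Reachable graph of P (3 states):
  m0 = b.b.(0 + 0) :: —b→ m1
  m1 = b.(0 + 0) :: —b→ m2
  m2 = 0 + 0 :: stopped
Reachable graph of Q (3 states):
  n0 = b.b.(0 + 0 + 0) :: —b→ n1
  n1 = b.(0 + 0 + 0) :: —b→ n2
  n2 = 0 + 0 + 0 :: stopped
Coarsest stable partition (strong bisimilarity classes):
  B0 = {m0, n0}
  B1 = {m1, n1}
  B2 = {m2, n2}
m0 ∈ B0, n0 ∈ B0 → same block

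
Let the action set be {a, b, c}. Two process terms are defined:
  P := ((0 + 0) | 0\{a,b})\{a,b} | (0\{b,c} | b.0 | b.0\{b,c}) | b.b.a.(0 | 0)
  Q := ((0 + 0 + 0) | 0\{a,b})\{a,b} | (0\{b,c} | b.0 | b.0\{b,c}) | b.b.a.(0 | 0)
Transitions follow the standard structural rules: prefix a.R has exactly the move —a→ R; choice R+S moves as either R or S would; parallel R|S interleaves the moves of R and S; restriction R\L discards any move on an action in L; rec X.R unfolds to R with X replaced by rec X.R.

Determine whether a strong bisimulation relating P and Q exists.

LTS(P): 16 reachable states
  m0 = ((0 + 0) | 0\{a,b})\{a,b} | (0\{b,c} | b.0 | b.0\{b,c}) | b.b.a.(0 | 0) has moves =b=> m1, =b=> m2, =b=> m3
  m1 = ((0 + 0) | 0\{a,b})\{a,b} | (0\{b,c} | 0 | b.0\{b,c}) | b.b.a.(0 | 0) has moves =b=> m4, =b=> m5
  m2 = ((0 + 0) | 0\{a,b})\{a,b} | (0\{b,c} | b.0 | 0\{b,c}) | b.b.a.(0 | 0) has moves =b=> m4, =b=> m6
  m3 = ((0 + 0) | 0\{a,b})\{a,b} | (0\{b,c} | b.0 | b.0\{b,c}) | b.a.(0 | 0) has moves =b=> m5, =b=> m6, =b=> m7
  m4 = ((0 + 0) | 0\{a,b})\{a,b} | (0\{b,c} | 0 | 0\{b,c}) | b.b.a.(0 | 0) has moves =b=> m8
  m5 = ((0 + 0) | 0\{a,b})\{a,b} | (0\{b,c} | 0 | b.0\{b,c}) | b.a.(0 | 0) has moves =b=> m8, =b=> m9
  m6 = ((0 + 0) | 0\{a,b})\{a,b} | (0\{b,c} | b.0 | 0\{b,c}) | b.a.(0 | 0) has moves =b=> m10, =b=> m8
  m7 = ((0 + 0) | 0\{a,b})\{a,b} | (0\{b,c} | b.0 | b.0\{b,c}) | a.(0 | 0) has moves =a=> m11, =b=> m10, =b=> m9
  m8 = ((0 + 0) | 0\{a,b})\{a,b} | (0\{b,c} | 0 | 0\{b,c}) | b.a.(0 | 0) has moves =b=> m12
  m9 = ((0 + 0) | 0\{a,b})\{a,b} | (0\{b,c} | 0 | b.0\{b,c}) | a.(0 | 0) has moves =a=> m13, =b=> m12
  m10 = ((0 + 0) | 0\{a,b})\{a,b} | (0\{b,c} | b.0 | 0\{b,c}) | a.(0 | 0) has moves =a=> m14, =b=> m12
  m11 = ((0 + 0) | 0\{a,b})\{a,b} | (0\{b,c} | b.0 | b.0\{b,c}) | (0 | 0) has moves =b=> m13, =b=> m14
  m12 = ((0 + 0) | 0\{a,b})\{a,b} | (0\{b,c} | 0 | 0\{b,c}) | a.(0 | 0) has moves =a=> m15
  m13 = ((0 + 0) | 0\{a,b})\{a,b} | (0\{b,c} | 0 | b.0\{b,c}) | (0 | 0) has moves =b=> m15
  m14 = ((0 + 0) | 0\{a,b})\{a,b} | (0\{b,c} | b.0 | 0\{b,c}) | (0 | 0) has moves =b=> m15
  m15 = ((0 + 0) | 0\{a,b})\{a,b} | (0\{b,c} | 0 | 0\{b,c}) | (0 | 0) has moves ·
LTS(Q): 16 reachable states
  n0 = ((0 + 0 + 0) | 0\{a,b})\{a,b} | (0\{b,c} | b.0 | b.0\{b,c}) | b.b.a.(0 | 0) has moves =b=> n1, =b=> n2, =b=> n3
  n1 = ((0 + 0 + 0) | 0\{a,b})\{a,b} | (0\{b,c} | 0 | b.0\{b,c}) | b.b.a.(0 | 0) has moves =b=> n4, =b=> n5
  n2 = ((0 + 0 + 0) | 0\{a,b})\{a,b} | (0\{b,c} | b.0 | 0\{b,c}) | b.b.a.(0 | 0) has moves =b=> n4, =b=> n6
  n3 = ((0 + 0 + 0) | 0\{a,b})\{a,b} | (0\{b,c} | b.0 | b.0\{b,c}) | b.a.(0 | 0) has moves =b=> n5, =b=> n6, =b=> n7
  n4 = ((0 + 0 + 0) | 0\{a,b})\{a,b} | (0\{b,c} | 0 | 0\{b,c}) | b.b.a.(0 | 0) has moves =b=> n8
  n5 = ((0 + 0 + 0) | 0\{a,b})\{a,b} | (0\{b,c} | 0 | b.0\{b,c}) | b.a.(0 | 0) has moves =b=> n8, =b=> n9
  n6 = ((0 + 0 + 0) | 0\{a,b})\{a,b} | (0\{b,c} | b.0 | 0\{b,c}) | b.a.(0 | 0) has moves =b=> n10, =b=> n8
  n7 = ((0 + 0 + 0) | 0\{a,b})\{a,b} | (0\{b,c} | b.0 | b.0\{b,c}) | a.(0 | 0) has moves =a=> n11, =b=> n10, =b=> n9
  n8 = ((0 + 0 + 0) | 0\{a,b})\{a,b} | (0\{b,c} | 0 | 0\{b,c}) | b.a.(0 | 0) has moves =b=> n12
  n9 = ((0 + 0 + 0) | 0\{a,b})\{a,b} | (0\{b,c} | 0 | b.0\{b,c}) | a.(0 | 0) has moves =a=> n13, =b=> n12
  n10 = ((0 + 0 + 0) | 0\{a,b})\{a,b} | (0\{b,c} | b.0 | 0\{b,c}) | a.(0 | 0) has moves =a=> n14, =b=> n12
  n11 = ((0 + 0 + 0) | 0\{a,b})\{a,b} | (0\{b,c} | b.0 | b.0\{b,c}) | (0 | 0) has moves =b=> n13, =b=> n14
  n12 = ((0 + 0 + 0) | 0\{a,b})\{a,b} | (0\{b,c} | 0 | 0\{b,c}) | a.(0 | 0) has moves =a=> n15
  n13 = ((0 + 0 + 0) | 0\{a,b})\{a,b} | (0\{b,c} | 0 | b.0\{b,c}) | (0 | 0) has moves =b=> n15
  n14 = ((0 + 0 + 0) | 0\{a,b})\{a,b} | (0\{b,c} | b.0 | 0\{b,c}) | (0 | 0) has moves =b=> n15
  n15 = ((0 + 0 + 0) | 0\{a,b})\{a,b} | (0\{b,c} | 0 | 0\{b,c}) | (0 | 0) has moves ·
Coarsest stable partition (strong bisimilarity classes):
  B0 = {m0, n0}
  B1 = {m1, m2, n1, n2}
  B2 = {m4, n4}
  B3 = {m8, n8}
  B4 = {m12, n12}
  B5 = {m15, n15}
  B6 = {m5, m6, n5, n6}
  B7 = {m10, m9, n10, n9}
  B8 = {m13, m14, n13, n14}
  B9 = {m3, n3}
  B10 = {m7, n7}
  B11 = {m11, n11}
m0 ∈ B0, n0 ∈ B0 → same block

bisimilar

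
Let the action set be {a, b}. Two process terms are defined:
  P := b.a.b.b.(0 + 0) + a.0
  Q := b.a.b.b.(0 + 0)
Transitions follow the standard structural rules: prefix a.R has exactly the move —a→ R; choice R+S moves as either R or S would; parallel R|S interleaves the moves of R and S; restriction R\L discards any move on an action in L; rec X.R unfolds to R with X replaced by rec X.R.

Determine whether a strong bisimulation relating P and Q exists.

NO

LTS(P): 6 reachable states
  u0 = b.a.b.b.(0 + 0) + a.0 ⊢ =a=> u1, =b=> u2
  u1 = 0 ⊢ stopped
  u2 = a.b.b.(0 + 0) ⊢ =a=> u3
  u3 = b.b.(0 + 0) ⊢ =b=> u4
  u4 = b.(0 + 0) ⊢ =b=> u5
  u5 = 0 + 0 ⊢ stopped
LTS(Q): 5 reachable states
  v0 = b.a.b.b.(0 + 0) ⊢ =b=> v1
  v1 = a.b.b.(0 + 0) ⊢ =a=> v2
  v2 = b.b.(0 + 0) ⊢ =b=> v3
  v3 = b.(0 + 0) ⊢ =b=> v4
  v4 = 0 + 0 ⊢ stopped
Partition-refinement fixed point:
  B0 = {u0}
  B1 = {u2, v1}
  B2 = {u3, v2}
  B3 = {u4, v3}
  B4 = {u1, u5, v4}
  B5 = {v0}
u0 ∈ B0, v0 ∈ B5 → different blocks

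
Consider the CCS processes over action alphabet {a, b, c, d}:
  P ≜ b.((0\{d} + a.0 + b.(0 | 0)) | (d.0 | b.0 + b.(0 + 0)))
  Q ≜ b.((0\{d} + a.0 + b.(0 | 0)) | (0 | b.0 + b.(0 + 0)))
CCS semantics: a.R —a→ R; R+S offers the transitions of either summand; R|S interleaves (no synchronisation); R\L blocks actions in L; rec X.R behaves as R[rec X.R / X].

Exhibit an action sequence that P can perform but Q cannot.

bd

P's transition system — 16 states:
  u0 = b.((0\{d} + a.0 + b.(0 | 0)) | (d.0 | b.0 + b.(0 + 0))) :: -b-> u1
  u1 = (0\{d} + a.0 + b.(0 | 0)) | (d.0 | b.0 + b.(0 + 0)) :: -a-> u2, -b-> u3, -b-> u4, -b-> u5, -d-> u6
  u2 = 0 | (d.0 | b.0 + b.(0 + 0)) :: -b-> u7, -b-> u8, -d-> u9
  u3 = (0\{d} + a.0 + b.(0 | 0)) | (0 + 0) :: -a-> u7, -b-> u10
  u4 = (0\{d} + a.0 + b.(0 | 0)) | (d.0 | 0) :: -a-> u8, -b-> u11, -d-> u12
  u5 = 0 | 0 | (d.0 | b.0 + b.(0 + 0)) :: -b-> u10, -b-> u11, -d-> u13
  u6 = (0\{d} + a.0 + b.(0 | 0)) | (0 | b.0) :: -a-> u9, -b-> u12, -b-> u13
  u7 = 0 | (0 + 0) :: ∅
  u8 = 0 | (d.0 | 0) :: -d-> u14
  u9 = 0 | (0 | b.0) :: -b-> u14
  u10 = 0 | 0 | (0 + 0) :: ∅
  u11 = 0 | 0 | (d.0 | 0) :: -d-> u15
  u12 = (0\{d} + a.0 + b.(0 | 0)) | (0 | 0) :: -a-> u14, -b-> u15
  u13 = 0 | 0 | (0 | b.0) :: -b-> u15
  u14 = 0 | (0 | 0) :: ∅
  u15 = 0 | 0 | (0 | 0) :: ∅
Q's transition system — 10 states:
  v0 = b.((0\{d} + a.0 + b.(0 | 0)) | (0 | b.0 + b.(0 + 0))) :: -b-> v1
  v1 = (0\{d} + a.0 + b.(0 | 0)) | (0 | b.0 + b.(0 + 0)) :: -a-> v2, -b-> v3, -b-> v4, -b-> v5
  v2 = 0 | (0 | b.0 + b.(0 + 0)) :: -b-> v6, -b-> v7
  v3 = (0\{d} + a.0 + b.(0 | 0)) | (0 + 0) :: -a-> v6, -b-> v8
  v4 = (0\{d} + a.0 + b.(0 | 0)) | (0 | 0) :: -a-> v7, -b-> v9
  v5 = 0 | 0 | (0 | b.0 + b.(0 + 0)) :: -b-> v8, -b-> v9
  v6 = 0 | (0 + 0) :: ∅
  v7 = 0 | (0 | 0) :: ∅
  v8 = 0 | 0 | (0 + 0) :: ∅
  v9 = 0 | 0 | (0 | 0) :: ∅
Trace ⟨bd⟩ through P, begin at {u0}:
  step 1 (b): {u1}
  step 2 (d): {u6}
  ✓ P
Trace ⟨bd⟩ through Q, begin at {v0}:
  step 1 (b): {v1}
  step 2 (d): no successor for Q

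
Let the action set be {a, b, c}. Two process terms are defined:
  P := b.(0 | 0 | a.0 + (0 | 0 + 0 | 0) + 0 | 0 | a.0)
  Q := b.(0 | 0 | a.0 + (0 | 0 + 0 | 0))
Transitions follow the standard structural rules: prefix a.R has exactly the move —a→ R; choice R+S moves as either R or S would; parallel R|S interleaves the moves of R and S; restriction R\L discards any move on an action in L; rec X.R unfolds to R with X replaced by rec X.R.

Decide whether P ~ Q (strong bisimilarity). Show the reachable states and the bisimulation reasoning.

bisimilar

LTS(P): 3 reachable states
  u0 = b.(0 | 0 | a.0 + (0 | 0 + 0 | 0) + 0 | 0 | a.0) | =b=> u1
  u1 = 0 | 0 | a.0 + (0 | 0 + 0 | 0) + 0 | 0 | a.0 | =a=> u2
  u2 = 0 | 0 | 0 | ∅
LTS(Q): 3 reachable states
  v0 = b.(0 | 0 | a.0 + (0 | 0 + 0 | 0)) | =b=> v1
  v1 = 0 | 0 | a.0 + (0 | 0 + 0 | 0) | =a=> v2
  v2 = 0 | 0 | 0 | ∅
Coarsest stable partition (strong bisimilarity classes):
  B0 = {u0, v0}
  B1 = {u1, v1}
  B2 = {u2, v2}
u0 ∈ B0, v0 ∈ B0 → same block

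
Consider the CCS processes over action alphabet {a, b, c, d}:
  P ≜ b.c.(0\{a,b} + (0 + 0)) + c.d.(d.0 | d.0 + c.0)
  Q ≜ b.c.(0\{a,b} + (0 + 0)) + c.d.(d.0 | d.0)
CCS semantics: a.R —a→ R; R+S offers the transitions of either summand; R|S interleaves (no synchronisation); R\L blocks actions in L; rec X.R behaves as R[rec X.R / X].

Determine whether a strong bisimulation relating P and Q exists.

LTS(P): 9 reachable states
  m0 = b.c.(0\{a,b} + (0 + 0)) + c.d.(d.0 | d.0 + c.0) ⊢ ··b··> m1, ··c··> m2
  m1 = c.(0\{a,b} + (0 + 0)) ⊢ ··c··> m3
  m2 = d.(d.0 | d.0 + c.0) ⊢ ··d··> m4
  m3 = 0\{a,b} + (0 + 0) ⊢ (no moves)
  m4 = d.0 | d.0 + c.0 ⊢ ··c··> m5, ··d··> m6, ··d··> m7
  m5 = 0 ⊢ (no moves)
  m6 = 0 | d.0 ⊢ ··d··> m8
  m7 = d.0 | 0 ⊢ ··d··> m8
  m8 = 0 | 0 ⊢ (no moves)
LTS(Q): 8 reachable states
  n0 = b.c.(0\{a,b} + (0 + 0)) + c.d.(d.0 | d.0) ⊢ ··b··> n1, ··c··> n2
  n1 = c.(0\{a,b} + (0 + 0)) ⊢ ··c··> n3
  n2 = d.(d.0 | d.0) ⊢ ··d··> n4
  n3 = 0\{a,b} + (0 + 0) ⊢ (no moves)
  n4 = d.0 | d.0 ⊢ ··d··> n5, ··d··> n6
  n5 = 0 | d.0 ⊢ ··d··> n7
  n6 = d.0 | 0 ⊢ ··d··> n7
  n7 = 0 | 0 ⊢ (no moves)
Bisimilarity quotient blocks:
  B0 = {m0}
  B1 = {m2}
  B2 = {m4}
  B3 = {m6, m7, n5, n6}
  B4 = {m3, m5, m8, n3, n7}
  B5 = {m1, n1}
  B6 = {n0}
  B7 = {n2}
  B8 = {n4}
m0 ∈ B0, n0 ∈ B6 → different blocks

NO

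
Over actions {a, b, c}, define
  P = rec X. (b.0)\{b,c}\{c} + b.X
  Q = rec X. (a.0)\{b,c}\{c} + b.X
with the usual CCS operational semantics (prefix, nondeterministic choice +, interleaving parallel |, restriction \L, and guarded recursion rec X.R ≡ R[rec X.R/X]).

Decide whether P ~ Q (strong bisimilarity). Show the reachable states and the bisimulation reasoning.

NO

Reachable graph of P (1 states):
  u0 = rec X. (b.0)\{b,c}\{c} + b.X :: --b--▸ u0
Reachable graph of Q (2 states):
  v0 = rec X. (a.0)\{b,c}\{c} + b.X :: --a--▸ v1, --b--▸ v0
  v1 = 0\{b,c}\{c} :: ∅
Bisimilarity quotient blocks:
  B0 = {u0}
  B1 = {v0}
  B2 = {v1}
u0 ∈ B0, v0 ∈ B1 → different blocks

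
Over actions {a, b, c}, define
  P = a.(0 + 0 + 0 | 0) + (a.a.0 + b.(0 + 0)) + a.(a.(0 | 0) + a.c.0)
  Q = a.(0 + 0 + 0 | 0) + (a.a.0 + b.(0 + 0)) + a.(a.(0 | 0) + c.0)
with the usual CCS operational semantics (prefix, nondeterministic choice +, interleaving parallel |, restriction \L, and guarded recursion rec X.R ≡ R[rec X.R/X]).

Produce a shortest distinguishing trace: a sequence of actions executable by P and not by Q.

aac

Reachable graph of P (8 states):
  m0 = a.(0 + 0 + 0 | 0) + (a.a.0 + b.(0 + 0)) + a.(a.(0 | 0) + a.c.0) :: ··a··> m1, ··a··> m2, ··a··> m3, ··b··> m4
  m1 = 0 + 0 + 0 | 0 :: ·
  m2 = a.(0 | 0) + a.c.0 :: ··a··> m5, ··a··> m6
  m3 = a.0 :: ··a··> m7
  m4 = 0 + 0 :: ·
  m5 = 0 | 0 :: ·
  m6 = c.0 :: ··c··> m7
  m7 = 0 :: ·
Reachable graph of Q (7 states):
  n0 = a.(0 + 0 + 0 | 0) + (a.a.0 + b.(0 + 0)) + a.(a.(0 | 0) + c.0) :: ··a··> n1, ··a··> n2, ··a··> n3, ··b··> n4
  n1 = 0 + 0 + 0 | 0 :: ·
  n2 = a.(0 | 0) + c.0 :: ··a··> n5, ··c··> n6
  n3 = a.0 :: ··a··> n6
  n4 = 0 + 0 :: ·
  n5 = 0 | 0 :: ·
  n6 = 0 :: ·
Trace ⟨aac⟩ through P, begin at {m0}:
  after a @ step 1: {m1, m2, m3}
  after a @ step 2: {m5, m6, m7}
  after c @ step 3: {m7}
  — P admits the full trace.
Trace ⟨aac⟩ through Q, begin at {n0}:
  after a @ step 1: {n1, n2, n3}
  after a @ step 2: {n5, n6}
  after c @ step 3: ∅  — Q cannot continue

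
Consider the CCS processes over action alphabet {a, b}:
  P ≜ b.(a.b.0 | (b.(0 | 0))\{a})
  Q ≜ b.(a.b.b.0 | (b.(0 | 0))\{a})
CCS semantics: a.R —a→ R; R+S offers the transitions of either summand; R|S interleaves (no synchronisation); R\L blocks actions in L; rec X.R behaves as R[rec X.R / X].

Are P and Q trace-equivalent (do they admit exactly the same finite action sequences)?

trace-distinct — witness ⟨babbb⟩

LTS(P): 7 reachable states
  m0 = b.(a.b.0 | (b.(0 | 0))\{a}) :: —b→ m1
  m1 = a.b.0 | (b.(0 | 0))\{a} :: —a→ m2, —b→ m3
  m2 = b.0 | (b.(0 | 0))\{a} :: —b→ m4, —b→ m5
  m3 = a.b.0 | (0 | 0)\{a} :: —a→ m5
  m4 = 0 | (b.(0 | 0))\{a} :: —b→ m6
  m5 = b.0 | (0 | 0)\{a} :: —b→ m6
  m6 = 0 | (0 | 0)\{a} :: deadlocked
LTS(Q): 9 reachable states
  n0 = b.(a.b.b.0 | (b.(0 | 0))\{a}) :: —b→ n1
  n1 = a.b.b.0 | (b.(0 | 0))\{a} :: —a→ n2, —b→ n3
  n2 = b.b.0 | (b.(0 | 0))\{a} :: —b→ n4, —b→ n5
  n3 = a.b.b.0 | (0 | 0)\{a} :: —a→ n5
  n4 = b.0 | (b.(0 | 0))\{a} :: —b→ n6, —b→ n7
  n5 = b.b.0 | (0 | 0)\{a} :: —b→ n7
  n6 = 0 | (b.(0 | 0))\{a} :: —b→ n8
  n7 = b.0 | (0 | 0)\{a} :: —b→ n8
  n8 = 0 | (0 | 0)\{a} :: deadlocked
Executing babbb from Q (initial set {n0}):
  after b @ step 1: {n1}
  after a @ step 2: {n2}
  after b @ step 3: {n4, n5}
  after b @ step 4: {n6, n7}
  after b @ step 5: {n8}
  Q completes σ.
Executing babbb from P (initial set {m0}):
  after b @ step 1: {m1}
  after a @ step 2: {m2}
  after b @ step 3: {m4, m5}
  after b @ step 4: {m6}
  after b @ step 5: no successor for P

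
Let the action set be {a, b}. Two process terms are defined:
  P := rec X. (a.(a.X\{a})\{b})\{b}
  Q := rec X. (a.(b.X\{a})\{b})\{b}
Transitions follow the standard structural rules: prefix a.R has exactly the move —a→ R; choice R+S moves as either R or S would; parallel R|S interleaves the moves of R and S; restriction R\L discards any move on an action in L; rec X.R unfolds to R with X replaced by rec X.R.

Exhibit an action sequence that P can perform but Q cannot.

aa

LTS(P): 3 reachable states
  m0 = rec X. (a.(a.X\{a})\{b})\{b} ⊢ -a-> m1
  m1 = (a.(rec X. (a.(a.X\{a})\{b})\{b})\{a})\{b}\{b} ⊢ -a-> m2
  m2 = (rec X. (a.(a.X\{a})\{b})\{b})\{a}\{b}\{b} ⊢ ∅
LTS(Q): 2 reachable states
  n0 = rec X. (a.(b.X\{a})\{b})\{b} ⊢ -a-> n1
  n1 = (b.(rec X. (a.(b.X\{a})\{b})\{b})\{a})\{b}\{b} ⊢ ∅
Executing aa from P (initial set {m0}):
  after a @ step 1: {m1}
  after a @ step 2: {m2}
  — P admits the full trace.
Executing aa from Q (initial set {n0}):
  after a @ step 1: {n1}
  after a @ step 2: ∅  — Q cannot continue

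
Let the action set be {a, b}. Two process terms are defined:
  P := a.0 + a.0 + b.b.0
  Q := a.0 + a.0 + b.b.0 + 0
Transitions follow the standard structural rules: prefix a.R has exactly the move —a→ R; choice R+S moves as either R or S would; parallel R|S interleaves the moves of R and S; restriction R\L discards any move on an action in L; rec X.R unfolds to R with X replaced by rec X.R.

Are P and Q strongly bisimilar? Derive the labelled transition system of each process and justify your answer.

P's transition system — 3 states:
  m0 = a.0 + a.0 + b.b.0 ⊢ ··a··> m1, ··b··> m2
  m1 = 0 ⊢ stopped
  m2 = b.0 ⊢ ··b··> m1
Q's transition system — 3 states:
  n0 = a.0 + a.0 + b.b.0 + 0 ⊢ ··a··> n1, ··b··> n2
  n1 = 0 ⊢ stopped
  n2 = b.0 ⊢ ··b··> n1
Coarsest stable partition (strong bisimilarity classes):
  B0 = {m0, n0}
  B1 = {m1, n1}
  B2 = {m2, n2}
m0 ∈ B0, n0 ∈ B0 → same block

YES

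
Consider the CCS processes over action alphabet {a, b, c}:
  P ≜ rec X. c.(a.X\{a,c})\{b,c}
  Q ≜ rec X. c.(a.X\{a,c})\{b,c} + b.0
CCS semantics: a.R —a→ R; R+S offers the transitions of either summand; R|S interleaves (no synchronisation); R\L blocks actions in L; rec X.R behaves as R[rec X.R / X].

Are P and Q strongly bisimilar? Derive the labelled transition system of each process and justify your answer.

NO

LTS(P): 3 reachable states
  m0 = rec X. c.(a.X\{a,c})\{b,c} | --c--▸ m1
  m1 = (a.(rec X. c.(a.X\{a,c})\{b,c})\{a,c})\{b,c} | --a--▸ m2
  m2 = (rec X. c.(a.X\{a,c})\{b,c})\{a,c}\{b,c} | (no moves)
LTS(Q): 4 reachable states
  n0 = rec X. c.(a.X\{a,c})\{b,c} + b.0 | --b--▸ n1, --c--▸ n2
  n1 = 0 | (no moves)
  n2 = (a.(rec X. c.(a.X\{a,c})\{b,c} + b.0)\{a,c})\{b,c} | --a--▸ n3
  n3 = (rec X. c.(a.X\{a,c})\{b,c} + b.0)\{a,c}\{b,c} | (no moves)
Coarsest stable partition (strong bisimilarity classes):
  B0 = {m0}
  B1 = {m1, n2}
  B2 = {m2, n1, n3}
  B3 = {n0}
m0 ∈ B0, n0 ∈ B3 → different blocks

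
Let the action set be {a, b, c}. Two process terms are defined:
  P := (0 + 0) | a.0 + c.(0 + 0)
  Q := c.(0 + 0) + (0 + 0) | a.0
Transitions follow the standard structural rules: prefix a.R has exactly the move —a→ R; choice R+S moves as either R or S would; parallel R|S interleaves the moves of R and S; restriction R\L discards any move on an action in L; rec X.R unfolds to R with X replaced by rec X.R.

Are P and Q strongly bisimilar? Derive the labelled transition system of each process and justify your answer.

Reachable graph of P (3 states):
  s0 = (0 + 0) | a.0 + c.(0 + 0) :: =a=> s1, =c=> s2
  s1 = (0 + 0) | 0 :: stopped
  s2 = 0 + 0 :: stopped
Reachable graph of Q (3 states):
  t0 = c.(0 + 0) + (0 + 0) | a.0 :: =a=> t1, =c=> t2
  t1 = (0 + 0) | 0 :: stopped
  t2 = 0 + 0 :: stopped
Coarsest stable partition (strong bisimilarity classes):
  B0 = {s0, t0}
  B1 = {s1, s2, t1, t2}
s0 ∈ B0, t0 ∈ B0 → same block

bisimilar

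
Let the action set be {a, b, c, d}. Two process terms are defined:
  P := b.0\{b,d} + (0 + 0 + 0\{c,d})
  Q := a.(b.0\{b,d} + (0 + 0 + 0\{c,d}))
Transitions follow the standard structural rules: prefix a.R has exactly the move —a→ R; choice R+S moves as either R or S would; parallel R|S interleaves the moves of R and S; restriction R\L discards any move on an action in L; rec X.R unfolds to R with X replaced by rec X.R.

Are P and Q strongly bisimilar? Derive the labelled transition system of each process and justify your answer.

not bisimilar

LTS(P): 2 reachable states
  p0 = b.0\{b,d} + (0 + 0 + 0\{c,d}) | -b-> p1
  p1 = 0\{b,d} | ∅
LTS(Q): 3 reachable states
  q0 = a.(b.0\{b,d} + (0 + 0 + 0\{c,d})) | -a-> q1
  q1 = b.0\{b,d} + (0 + 0 + 0\{c,d}) | -b-> q2
  q2 = 0\{b,d} | ∅
Partition-refinement fixed point:
  B0 = {p0, q1}
  B1 = {p1, q2}
  B2 = {q0}
p0 ∈ B0, q0 ∈ B2 → different blocks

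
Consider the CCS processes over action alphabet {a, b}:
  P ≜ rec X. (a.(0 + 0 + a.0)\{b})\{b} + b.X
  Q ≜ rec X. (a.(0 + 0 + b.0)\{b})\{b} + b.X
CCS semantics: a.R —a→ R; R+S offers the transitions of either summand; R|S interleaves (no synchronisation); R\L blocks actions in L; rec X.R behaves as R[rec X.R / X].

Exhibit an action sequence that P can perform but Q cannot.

Reachable graph of P (3 states):
  p0 = rec X. (a.(0 + 0 + a.0)\{b})\{b} + b.X has moves -a-> p1, -b-> p0
  p1 = (0 + 0 + a.0)\{b}\{b} has moves -a-> p2
  p2 = 0\{b}\{b} has moves (no moves)
Reachable graph of Q (2 states):
  q0 = rec X. (a.(0 + 0 + b.0)\{b})\{b} + b.X has moves -a-> q1, -b-> q0
  q1 = (0 + 0 + b.0)\{b}\{b} has moves (no moves)
Executing aa from P (initial set {p0}):
  [1] a ⇒ {p1}
  [2] a ⇒ {p2}
  — P admits the full trace.
Executing aa from Q (initial set {q0}):
  [1] a ⇒ {q1}
  [2] a ⇒ no successor for Q

aa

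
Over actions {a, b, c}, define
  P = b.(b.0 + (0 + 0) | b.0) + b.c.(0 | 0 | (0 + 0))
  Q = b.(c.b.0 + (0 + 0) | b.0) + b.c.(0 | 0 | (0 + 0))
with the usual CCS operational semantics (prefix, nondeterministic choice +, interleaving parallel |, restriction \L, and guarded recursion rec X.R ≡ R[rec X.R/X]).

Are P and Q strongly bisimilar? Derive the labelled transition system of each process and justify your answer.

P's transition system — 6 states:
  u0 = b.(b.0 + (0 + 0) | b.0) + b.c.(0 | 0 | (0 + 0)) | --b--▸ u1, --b--▸ u2
  u1 = b.0 + (0 + 0) | b.0 | --b--▸ u3, --b--▸ u4
  u2 = c.(0 | 0 | (0 + 0)) | --c--▸ u5
  u3 = (0 + 0) | 0 | deadlocked
  u4 = 0 | deadlocked
  u5 = 0 | 0 | (0 + 0) | deadlocked
Q's transition system — 7 states:
  v0 = b.(c.b.0 + (0 + 0) | b.0) + b.c.(0 | 0 | (0 + 0)) | --b--▸ v1, --b--▸ v2
  v1 = c.(0 | 0 | (0 + 0)) | --c--▸ v3
  v2 = c.b.0 + (0 + 0) | b.0 | --b--▸ v4, --c--▸ v5
  v3 = 0 | 0 | (0 + 0) | deadlocked
  v4 = (0 + 0) | 0 | deadlocked
  v5 = b.0 | --b--▸ v6
  v6 = 0 | deadlocked
Partition-refinement fixed point:
  B0 = {u0}
  B1 = {u1, v5}
  B2 = {u3, u4, u5, v3, v4, v6}
  B3 = {u2, v1}
  B4 = {v0}
  B5 = {v2}
u0 ∈ B0, v0 ∈ B4 → different blocks

NO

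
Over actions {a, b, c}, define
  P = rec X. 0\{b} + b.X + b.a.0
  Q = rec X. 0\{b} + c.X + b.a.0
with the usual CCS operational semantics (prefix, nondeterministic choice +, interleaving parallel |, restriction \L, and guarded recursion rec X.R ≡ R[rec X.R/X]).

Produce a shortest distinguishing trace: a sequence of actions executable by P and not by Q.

P's transition system — 3 states:
  p0 = rec X. 0\{b} + b.X + b.a.0 → —b→ p0, —b→ p1
  p1 = a.0 → —a→ p2
  p2 = 0 → stopped
Q's transition system — 3 states:
  q0 = rec X. 0\{b} + c.X + b.a.0 → —b→ q1, —c→ q0
  q1 = a.0 → —a→ q2
  q2 = 0 → stopped
Trace ⟨bb⟩ through P, begin at {p0}:
  [1] b ⇒ {p0, p1}
  [2] b ⇒ {p0, p1}
  ✓ P
Trace ⟨bb⟩ through Q, begin at {q0}:
  [1] b ⇒ {q1}
  [2] b ⇒ ∅ (Q stuck)

bb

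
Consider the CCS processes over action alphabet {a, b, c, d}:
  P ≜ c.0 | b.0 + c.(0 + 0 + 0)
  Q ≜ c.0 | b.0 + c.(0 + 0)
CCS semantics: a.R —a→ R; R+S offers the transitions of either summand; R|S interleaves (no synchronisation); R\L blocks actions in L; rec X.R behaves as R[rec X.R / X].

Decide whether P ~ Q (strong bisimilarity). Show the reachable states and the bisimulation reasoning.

bisimilar

Reachable graph of P (5 states):
  s0 = c.0 | b.0 + c.(0 + 0 + 0) ⊢ --b--▸ s1, --c--▸ s2, --c--▸ s3
  s1 = c.0 | 0 ⊢ --c--▸ s4
  s2 = 0 + 0 + 0 ⊢ stopped
  s3 = 0 | b.0 ⊢ --b--▸ s4
  s4 = 0 | 0 ⊢ stopped
Reachable graph of Q (5 states):
  t0 = c.0 | b.0 + c.(0 + 0) ⊢ --b--▸ t1, --c--▸ t2, --c--▸ t3
  t1 = c.0 | 0 ⊢ --c--▸ t4
  t2 = 0 + 0 ⊢ stopped
  t3 = 0 | b.0 ⊢ --b--▸ t4
  t4 = 0 | 0 ⊢ stopped
Partition-refinement fixed point:
  B0 = {s0, t0}
  B1 = {s2, s4, t2, t4}
  B2 = {s3, t3}
  B3 = {s1, t1}
s0 ∈ B0, t0 ∈ B0 → same block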